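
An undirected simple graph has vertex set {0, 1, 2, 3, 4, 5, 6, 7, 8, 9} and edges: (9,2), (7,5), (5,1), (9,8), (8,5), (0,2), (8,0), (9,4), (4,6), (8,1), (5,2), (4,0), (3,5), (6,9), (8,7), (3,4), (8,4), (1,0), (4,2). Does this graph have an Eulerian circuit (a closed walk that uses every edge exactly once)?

No

Degrees: 0:4, 1:3, 2:4, 3:2, 4:6, 5:5, 6:2, 7:2, 8:6, 9:4
Vertices with odd degree: 1, 5. An Eulerian circuit requires all degrees even.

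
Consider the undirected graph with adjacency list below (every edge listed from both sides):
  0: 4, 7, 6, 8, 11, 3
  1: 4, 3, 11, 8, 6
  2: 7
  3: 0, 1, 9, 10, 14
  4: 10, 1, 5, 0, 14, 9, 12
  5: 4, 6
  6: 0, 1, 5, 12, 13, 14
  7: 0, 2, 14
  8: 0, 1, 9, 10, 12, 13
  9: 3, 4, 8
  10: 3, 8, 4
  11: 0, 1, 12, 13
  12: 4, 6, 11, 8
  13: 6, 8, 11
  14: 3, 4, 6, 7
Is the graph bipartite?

Yes

A valid 2-coloring puts {3, 4, 6, 7, 8, 11} on one side and {0, 1, 2, 5, 9, 10, 12, 13, 14} on the other; every edge crosses between the two sides.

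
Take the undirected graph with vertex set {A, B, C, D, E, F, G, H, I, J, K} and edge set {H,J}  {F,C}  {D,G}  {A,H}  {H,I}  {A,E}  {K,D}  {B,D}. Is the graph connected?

Component: {C, F}
Component: {B, D, G, K}
Component: {A, E, H, I, J}
There are 3 separate components, so the graph is not connected.

No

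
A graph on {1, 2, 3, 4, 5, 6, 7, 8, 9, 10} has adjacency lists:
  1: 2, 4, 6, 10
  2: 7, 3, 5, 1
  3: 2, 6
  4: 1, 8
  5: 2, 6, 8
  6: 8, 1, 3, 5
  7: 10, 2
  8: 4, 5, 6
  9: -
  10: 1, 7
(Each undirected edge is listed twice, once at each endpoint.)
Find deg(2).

Neighbors of 2: 1, 3, 5, 7.

4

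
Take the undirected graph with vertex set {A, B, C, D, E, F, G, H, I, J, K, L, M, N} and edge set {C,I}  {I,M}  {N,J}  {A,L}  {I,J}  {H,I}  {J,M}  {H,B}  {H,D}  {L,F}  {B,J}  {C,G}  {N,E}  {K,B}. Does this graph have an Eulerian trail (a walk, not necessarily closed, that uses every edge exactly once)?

No

Degrees: A:1, B:3, C:2, D:1, E:1, F:1, G:1, H:3, I:4, J:4, K:1, L:2, M:2, N:2
Odd-degree vertices: A, B, D, E, F, G, H, K (8 total).
An Eulerian trail requires 0 or 2 odd-degree vertices; here there are 8.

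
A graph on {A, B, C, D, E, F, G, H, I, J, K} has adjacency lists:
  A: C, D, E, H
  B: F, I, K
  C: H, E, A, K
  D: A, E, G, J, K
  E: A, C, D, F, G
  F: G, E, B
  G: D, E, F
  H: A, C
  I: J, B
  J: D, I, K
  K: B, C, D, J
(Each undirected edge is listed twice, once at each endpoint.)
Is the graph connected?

Yes

A breadth-first search from A visits A, D, C, H, E, G, K, J, F, B, I — all 11 vertices — so the graph is connected.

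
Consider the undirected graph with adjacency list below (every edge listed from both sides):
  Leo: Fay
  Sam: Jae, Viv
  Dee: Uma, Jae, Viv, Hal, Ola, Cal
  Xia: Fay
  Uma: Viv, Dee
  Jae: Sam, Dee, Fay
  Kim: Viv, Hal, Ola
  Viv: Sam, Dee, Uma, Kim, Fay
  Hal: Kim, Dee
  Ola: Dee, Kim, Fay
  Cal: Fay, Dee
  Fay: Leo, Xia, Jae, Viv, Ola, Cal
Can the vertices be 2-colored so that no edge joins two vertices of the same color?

No

The cycle Viv-Uma-Dee-Viv has length 3, which is odd, so the graph is not bipartite.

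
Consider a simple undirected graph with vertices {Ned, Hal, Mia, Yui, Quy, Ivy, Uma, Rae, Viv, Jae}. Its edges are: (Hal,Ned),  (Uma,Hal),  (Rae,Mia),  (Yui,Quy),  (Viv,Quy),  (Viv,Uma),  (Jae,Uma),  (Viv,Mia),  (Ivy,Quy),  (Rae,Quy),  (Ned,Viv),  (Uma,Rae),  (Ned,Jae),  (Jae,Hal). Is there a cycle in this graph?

Yes

|V| = 10, |E| = 14, number of components = 1.
One cycle is Viv-Quy-Rae-Mia-Viv.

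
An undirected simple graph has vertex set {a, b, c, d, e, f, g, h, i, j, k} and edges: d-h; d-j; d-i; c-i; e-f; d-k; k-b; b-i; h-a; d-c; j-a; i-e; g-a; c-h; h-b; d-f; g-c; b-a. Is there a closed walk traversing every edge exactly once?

Degrees: a:4, b:4, c:4, d:6, e:2, f:2, g:2, h:4, i:4, j:2, k:2
Every vertex has even degree and the edges form a single connected piece, so an Eulerian circuit exists.

Yes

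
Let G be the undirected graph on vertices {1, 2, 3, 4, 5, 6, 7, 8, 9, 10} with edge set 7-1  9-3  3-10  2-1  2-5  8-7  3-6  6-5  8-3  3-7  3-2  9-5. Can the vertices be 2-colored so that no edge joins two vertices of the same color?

The cycle 7-8-3-7 has length 3, which is odd, so the graph is not bipartite.

No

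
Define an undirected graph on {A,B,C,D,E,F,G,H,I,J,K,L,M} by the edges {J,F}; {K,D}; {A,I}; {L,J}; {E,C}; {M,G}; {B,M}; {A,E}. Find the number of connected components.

Component: {H}
Component: {D, K}
Component: {B, G, M}
Component: {F, J, L}
Component: {A, C, E, I}

5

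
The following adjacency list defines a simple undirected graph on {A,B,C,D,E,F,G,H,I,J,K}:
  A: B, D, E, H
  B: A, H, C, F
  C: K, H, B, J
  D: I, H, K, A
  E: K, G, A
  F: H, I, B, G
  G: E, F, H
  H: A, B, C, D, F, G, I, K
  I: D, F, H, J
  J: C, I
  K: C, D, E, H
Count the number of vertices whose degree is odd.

2

Degrees: A:4, B:4, C:4, D:4, E:3, F:4, G:3, H:8, I:4, J:2, K:4
Odd-degree vertices: E, G.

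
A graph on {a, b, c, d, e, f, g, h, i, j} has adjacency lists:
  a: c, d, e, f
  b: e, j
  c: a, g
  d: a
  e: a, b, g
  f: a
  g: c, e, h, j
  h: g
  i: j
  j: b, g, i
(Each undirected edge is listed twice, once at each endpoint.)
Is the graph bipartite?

Color {c, d, e, f, h, j} black and {a, b, g, i} white. No edge joins two same-colored vertices, so the graph is bipartite.

Yes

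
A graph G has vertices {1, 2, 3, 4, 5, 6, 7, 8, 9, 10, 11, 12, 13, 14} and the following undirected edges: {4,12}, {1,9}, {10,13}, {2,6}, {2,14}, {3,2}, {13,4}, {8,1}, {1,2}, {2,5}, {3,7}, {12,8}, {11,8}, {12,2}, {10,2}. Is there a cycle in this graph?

The graph has 14 vertices, 15 edges, and 1 connected component.
One cycle is 1-2-10-13-4-12-8-1.

Yes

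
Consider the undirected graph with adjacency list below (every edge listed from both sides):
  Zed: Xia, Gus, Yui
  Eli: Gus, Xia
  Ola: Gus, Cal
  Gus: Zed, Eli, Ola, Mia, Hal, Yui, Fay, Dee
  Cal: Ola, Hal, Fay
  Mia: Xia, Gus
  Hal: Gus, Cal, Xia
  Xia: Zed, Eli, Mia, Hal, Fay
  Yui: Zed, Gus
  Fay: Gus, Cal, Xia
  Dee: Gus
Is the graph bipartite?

The cycle Yui-Zed-Gus-Yui has length 3, which is odd, so the graph is not bipartite.

No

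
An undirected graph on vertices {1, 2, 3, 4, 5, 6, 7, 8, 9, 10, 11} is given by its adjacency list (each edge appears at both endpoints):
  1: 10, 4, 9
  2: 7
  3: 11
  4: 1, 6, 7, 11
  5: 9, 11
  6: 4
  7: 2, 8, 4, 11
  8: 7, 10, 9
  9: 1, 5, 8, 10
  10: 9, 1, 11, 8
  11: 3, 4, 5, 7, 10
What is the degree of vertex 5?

2

Neighbors of 5: 9, 11.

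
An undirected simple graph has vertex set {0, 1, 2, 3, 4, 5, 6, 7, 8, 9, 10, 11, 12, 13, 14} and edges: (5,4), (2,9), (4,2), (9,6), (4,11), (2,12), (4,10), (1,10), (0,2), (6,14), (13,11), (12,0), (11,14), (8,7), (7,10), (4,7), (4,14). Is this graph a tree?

|V| = 15, |E| = 17.
It is not connected, so it is not a tree.

No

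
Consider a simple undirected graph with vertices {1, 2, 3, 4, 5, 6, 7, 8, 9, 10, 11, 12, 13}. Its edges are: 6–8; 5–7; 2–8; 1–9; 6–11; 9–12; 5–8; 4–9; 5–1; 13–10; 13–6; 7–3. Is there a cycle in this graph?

|V| = 13, |E| = 12, number of components = 1.
A forest on 13 vertices with 1 component has exactly 12 edges, which matches — so no cycle.

No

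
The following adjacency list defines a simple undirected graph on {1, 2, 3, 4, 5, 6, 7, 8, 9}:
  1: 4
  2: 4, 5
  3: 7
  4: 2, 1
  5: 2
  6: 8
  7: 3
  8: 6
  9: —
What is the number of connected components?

4

Component: {9}
Component: {3, 7}
Component: {6, 8}
Component: {1, 2, 4, 5}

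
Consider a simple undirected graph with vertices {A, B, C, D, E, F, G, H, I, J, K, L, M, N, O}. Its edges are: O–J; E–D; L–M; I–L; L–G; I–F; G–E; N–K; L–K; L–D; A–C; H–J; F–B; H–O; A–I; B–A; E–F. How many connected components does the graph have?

Component: {H, J, O}
Component: {A, B, C, D, E, F, G, I, K, L, M, N}

2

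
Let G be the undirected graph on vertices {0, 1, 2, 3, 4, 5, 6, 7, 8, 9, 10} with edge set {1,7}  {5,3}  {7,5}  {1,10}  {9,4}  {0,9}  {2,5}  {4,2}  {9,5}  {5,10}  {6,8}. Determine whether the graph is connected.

Component: {6, 8}
Component: {0, 1, 2, 3, 4, 5, 7, 9, 10}
There are 2 separate components, so the graph is not connected.

No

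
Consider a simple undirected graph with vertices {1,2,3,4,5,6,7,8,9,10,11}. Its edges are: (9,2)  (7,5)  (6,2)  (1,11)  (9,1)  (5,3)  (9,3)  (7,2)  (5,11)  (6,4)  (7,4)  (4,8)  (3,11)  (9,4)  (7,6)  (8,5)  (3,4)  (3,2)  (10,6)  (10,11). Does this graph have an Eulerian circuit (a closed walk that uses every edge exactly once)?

No

Degrees: 1:2, 2:4, 3:5, 4:5, 5:4, 6:4, 7:4, 8:2, 9:4, 10:2, 11:4
Vertices with odd degree: 3, 4. An Eulerian circuit requires all degrees even.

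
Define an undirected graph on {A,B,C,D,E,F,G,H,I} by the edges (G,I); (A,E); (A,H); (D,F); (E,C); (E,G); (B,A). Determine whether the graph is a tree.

No

The graph has 9 vertices and 7 edges.
It is not connected, so it is not a tree.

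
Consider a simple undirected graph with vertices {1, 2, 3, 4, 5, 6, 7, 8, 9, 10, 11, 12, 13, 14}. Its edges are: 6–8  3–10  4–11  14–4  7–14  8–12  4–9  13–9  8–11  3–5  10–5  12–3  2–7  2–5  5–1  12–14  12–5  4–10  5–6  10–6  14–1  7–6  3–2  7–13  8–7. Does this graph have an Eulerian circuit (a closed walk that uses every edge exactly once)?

Degrees: 1:2, 2:3, 3:4, 4:4, 5:6, 6:4, 7:5, 8:4, 9:2, 10:4, 11:2, 12:4, 13:2, 14:4
Vertices with odd degree: 2, 7. An Eulerian circuit requires all degrees even.

No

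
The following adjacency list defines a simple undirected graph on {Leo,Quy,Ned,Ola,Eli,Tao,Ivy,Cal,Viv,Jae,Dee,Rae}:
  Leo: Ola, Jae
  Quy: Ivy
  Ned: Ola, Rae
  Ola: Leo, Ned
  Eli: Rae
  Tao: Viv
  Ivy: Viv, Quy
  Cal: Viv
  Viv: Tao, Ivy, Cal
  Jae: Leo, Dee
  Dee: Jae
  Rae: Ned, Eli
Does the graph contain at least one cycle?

No

|V| = 12, |E| = 10, number of components = 2.
A forest on 12 vertices with 2 components has exactly 10 edges, which matches — so no cycle.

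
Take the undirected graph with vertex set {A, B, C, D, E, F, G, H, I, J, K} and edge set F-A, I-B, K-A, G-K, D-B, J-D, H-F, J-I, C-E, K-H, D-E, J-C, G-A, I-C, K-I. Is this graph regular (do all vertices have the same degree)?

Degrees: A:3, B:2, C:3, D:3, E:2, F:2, G:2, H:2, I:4, J:3, K:4
Vertex B has degree 2 while I has degree 4, so the graph is not regular.

No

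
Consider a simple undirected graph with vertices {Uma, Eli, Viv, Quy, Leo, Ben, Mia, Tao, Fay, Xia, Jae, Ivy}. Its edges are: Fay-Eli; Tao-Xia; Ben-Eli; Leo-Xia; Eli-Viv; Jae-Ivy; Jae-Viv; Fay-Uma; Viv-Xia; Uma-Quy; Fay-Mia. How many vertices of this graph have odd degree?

Degrees: Uma:2, Eli:3, Viv:3, Quy:1, Leo:1, Ben:1, Mia:1, Tao:1, Fay:3, Xia:3, Jae:2, Ivy:1
Odd-degree vertices: Eli, Viv, Quy, Leo, Ben, Mia, Tao, Fay, Xia, Ivy.

10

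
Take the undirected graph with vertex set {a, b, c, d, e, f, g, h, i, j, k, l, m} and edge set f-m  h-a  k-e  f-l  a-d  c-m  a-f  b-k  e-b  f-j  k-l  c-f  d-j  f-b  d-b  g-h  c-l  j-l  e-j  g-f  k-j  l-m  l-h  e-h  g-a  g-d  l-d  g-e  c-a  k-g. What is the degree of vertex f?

7

Neighbors of f: a, b, c, g, j, l, m.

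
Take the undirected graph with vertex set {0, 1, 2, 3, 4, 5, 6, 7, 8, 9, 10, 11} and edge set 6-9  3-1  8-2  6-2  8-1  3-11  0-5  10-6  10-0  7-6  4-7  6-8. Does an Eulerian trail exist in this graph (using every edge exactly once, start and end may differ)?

Degrees: 0:2, 1:2, 2:2, 3:2, 4:1, 5:1, 6:5, 7:2, 8:3, 9:1, 10:2, 11:1
Odd-degree vertices: 4, 5, 6, 8, 9, 11 (6 total).
With 6 odd-degree vertices (more than two), no single trail can use every edge.

No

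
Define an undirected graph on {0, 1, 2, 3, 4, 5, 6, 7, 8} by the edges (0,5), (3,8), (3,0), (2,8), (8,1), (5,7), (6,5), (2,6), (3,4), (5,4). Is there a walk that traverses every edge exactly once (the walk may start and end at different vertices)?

No

Degrees: 0:2, 1:1, 2:2, 3:3, 4:2, 5:4, 6:2, 7:1, 8:3
Odd-degree vertices: 1, 3, 7, 8 (4 total).
An Eulerian trail requires 0 or 2 odd-degree vertices; here there are 4.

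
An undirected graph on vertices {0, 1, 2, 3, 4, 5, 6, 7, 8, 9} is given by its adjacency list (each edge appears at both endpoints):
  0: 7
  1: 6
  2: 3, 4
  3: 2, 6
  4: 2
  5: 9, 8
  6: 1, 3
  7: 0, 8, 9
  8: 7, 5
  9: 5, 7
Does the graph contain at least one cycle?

The graph has 10 vertices, 9 edges, and 2 connected components.
One cycle is 7-8-5-9-7.

Yes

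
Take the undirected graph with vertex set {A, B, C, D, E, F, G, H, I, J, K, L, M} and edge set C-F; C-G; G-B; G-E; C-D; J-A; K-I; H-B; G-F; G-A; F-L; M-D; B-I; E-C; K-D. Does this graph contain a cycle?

Yes

|V| = 13, |E| = 15, number of components = 1.
One cycle is G-F-C-D-K-I-B-G.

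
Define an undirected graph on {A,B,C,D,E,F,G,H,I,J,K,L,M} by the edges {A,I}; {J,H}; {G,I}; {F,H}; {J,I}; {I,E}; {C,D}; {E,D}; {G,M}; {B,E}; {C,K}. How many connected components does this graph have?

Component: {L}
Component: {A, B, C, D, E, F, G, H, I, J, K, M}

2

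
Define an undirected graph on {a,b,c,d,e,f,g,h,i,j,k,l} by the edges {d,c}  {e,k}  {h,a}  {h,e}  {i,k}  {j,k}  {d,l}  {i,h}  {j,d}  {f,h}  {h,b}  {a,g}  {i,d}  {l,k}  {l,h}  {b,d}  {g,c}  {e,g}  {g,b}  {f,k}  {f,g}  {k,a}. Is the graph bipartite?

Yes

Partition the vertices as {d, g, h, k} vs {a, b, c, e, f, i, j, l}. Each listed edge has one endpoint in each part, so the graph is bipartite.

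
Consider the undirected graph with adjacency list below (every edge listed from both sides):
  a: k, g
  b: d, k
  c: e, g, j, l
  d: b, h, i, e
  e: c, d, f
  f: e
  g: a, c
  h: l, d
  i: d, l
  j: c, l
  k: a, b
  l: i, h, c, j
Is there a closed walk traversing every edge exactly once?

No

Degrees: a:2, b:2, c:4, d:4, e:3, f:1, g:2, h:2, i:2, j:2, k:2, l:4
Vertices with odd degree: e, f. An Eulerian circuit requires all degrees even.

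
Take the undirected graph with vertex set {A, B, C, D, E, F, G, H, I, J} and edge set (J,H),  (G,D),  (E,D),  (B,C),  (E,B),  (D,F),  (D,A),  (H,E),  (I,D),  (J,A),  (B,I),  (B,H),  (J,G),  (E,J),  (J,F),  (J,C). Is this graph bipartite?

The cycle H-E-J-H has length 3, which is odd, so the graph is not bipartite.

No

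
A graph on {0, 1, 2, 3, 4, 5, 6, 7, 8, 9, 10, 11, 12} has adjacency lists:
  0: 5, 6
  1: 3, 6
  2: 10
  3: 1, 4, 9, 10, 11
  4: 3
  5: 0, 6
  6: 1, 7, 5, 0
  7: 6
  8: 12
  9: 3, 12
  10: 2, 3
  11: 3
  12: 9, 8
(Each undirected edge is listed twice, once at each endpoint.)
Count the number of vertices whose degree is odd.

6

Degrees: 0:2, 1:2, 2:1, 3:5, 4:1, 5:2, 6:4, 7:1, 8:1, 9:2, 10:2, 11:1, 12:2
Odd-degree vertices: 2, 3, 4, 7, 8, 11.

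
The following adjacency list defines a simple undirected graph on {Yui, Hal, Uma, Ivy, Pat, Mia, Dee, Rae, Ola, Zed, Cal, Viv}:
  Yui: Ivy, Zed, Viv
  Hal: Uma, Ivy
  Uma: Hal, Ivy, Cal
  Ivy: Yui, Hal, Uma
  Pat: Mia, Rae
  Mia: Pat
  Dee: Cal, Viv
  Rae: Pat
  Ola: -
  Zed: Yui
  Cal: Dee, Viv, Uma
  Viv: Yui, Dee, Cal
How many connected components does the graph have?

Component: {Ola}
Component: {Pat, Mia, Rae}
Component: {Yui, Hal, Uma, Ivy, Dee, Zed, Cal, Viv}

3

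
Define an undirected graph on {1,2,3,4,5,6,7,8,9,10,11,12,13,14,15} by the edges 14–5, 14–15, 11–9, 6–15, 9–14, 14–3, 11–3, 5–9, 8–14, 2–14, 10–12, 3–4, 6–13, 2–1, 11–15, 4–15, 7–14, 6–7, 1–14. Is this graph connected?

No

Component: {10, 12}
Component: {1, 2, 3, 4, 5, 6, 7, 8, 9, 11, 13, 14, 15}
There are 2 separate components, so the graph is not connected.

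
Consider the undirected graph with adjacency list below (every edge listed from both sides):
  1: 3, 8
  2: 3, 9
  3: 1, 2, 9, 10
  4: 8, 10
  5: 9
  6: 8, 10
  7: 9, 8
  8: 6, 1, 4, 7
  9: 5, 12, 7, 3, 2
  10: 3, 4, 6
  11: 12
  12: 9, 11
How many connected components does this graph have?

1

Component: {1, 2, 3, 4, 5, 6, 7, 8, 9, 10, 11, 12}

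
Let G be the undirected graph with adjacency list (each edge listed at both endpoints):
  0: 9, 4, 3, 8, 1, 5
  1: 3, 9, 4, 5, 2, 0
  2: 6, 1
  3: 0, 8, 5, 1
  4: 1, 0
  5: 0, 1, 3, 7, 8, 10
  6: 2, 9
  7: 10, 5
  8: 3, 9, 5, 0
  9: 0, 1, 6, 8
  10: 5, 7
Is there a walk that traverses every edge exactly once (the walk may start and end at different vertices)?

Yes

Degrees: 0:6, 1:6, 2:2, 3:4, 4:2, 5:6, 6:2, 7:2, 8:4, 9:4, 10:2
Odd-degree vertices: none (0 total).
The non-isolated vertices are connected and exactly 0 have odd degree, so an Eulerian trail exists.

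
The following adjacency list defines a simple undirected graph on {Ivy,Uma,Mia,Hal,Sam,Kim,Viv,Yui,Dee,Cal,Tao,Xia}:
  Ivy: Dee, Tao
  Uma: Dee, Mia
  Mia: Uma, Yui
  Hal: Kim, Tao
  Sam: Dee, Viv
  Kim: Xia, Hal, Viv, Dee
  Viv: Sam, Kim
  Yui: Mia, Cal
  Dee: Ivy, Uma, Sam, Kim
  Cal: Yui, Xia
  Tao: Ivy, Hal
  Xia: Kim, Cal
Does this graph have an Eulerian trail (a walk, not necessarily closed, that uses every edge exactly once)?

Degrees: Ivy:2, Uma:2, Mia:2, Hal:2, Sam:2, Kim:4, Viv:2, Yui:2, Dee:4, Cal:2, Tao:2, Xia:2
Odd-degree vertices: none (0 total).
The non-isolated vertices are connected and exactly 0 have odd degree, so an Eulerian trail exists.

Yes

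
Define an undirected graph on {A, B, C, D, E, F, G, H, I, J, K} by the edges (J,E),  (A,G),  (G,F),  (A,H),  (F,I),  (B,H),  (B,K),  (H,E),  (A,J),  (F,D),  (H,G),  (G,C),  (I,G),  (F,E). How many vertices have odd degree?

Degrees: A:3, B:2, C:1, D:1, E:3, F:4, G:5, H:4, I:2, J:2, K:1
Odd-degree vertices: A, C, D, E, G, K.

6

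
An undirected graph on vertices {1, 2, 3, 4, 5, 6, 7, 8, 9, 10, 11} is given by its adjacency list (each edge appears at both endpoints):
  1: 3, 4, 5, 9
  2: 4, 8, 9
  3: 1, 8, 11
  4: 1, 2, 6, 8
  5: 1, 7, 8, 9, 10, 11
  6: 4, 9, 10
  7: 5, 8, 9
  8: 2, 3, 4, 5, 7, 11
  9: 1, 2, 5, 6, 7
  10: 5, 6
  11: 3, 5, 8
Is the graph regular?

Degrees: 1:4, 2:3, 3:3, 4:4, 5:6, 6:3, 7:3, 8:6, 9:5, 10:2, 11:3
Vertex 10 has degree 2 while 5 has degree 6, so the graph is not regular.

No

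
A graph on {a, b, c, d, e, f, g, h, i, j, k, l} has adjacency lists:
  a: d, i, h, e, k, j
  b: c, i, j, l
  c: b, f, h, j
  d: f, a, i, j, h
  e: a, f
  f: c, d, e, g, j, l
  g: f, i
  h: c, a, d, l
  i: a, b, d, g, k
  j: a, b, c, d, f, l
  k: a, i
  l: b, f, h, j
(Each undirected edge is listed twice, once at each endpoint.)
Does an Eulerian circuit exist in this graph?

Degrees: a:6, b:4, c:4, d:5, e:2, f:6, g:2, h:4, i:5, j:6, k:2, l:4
Vertices with odd degree: d, i. An Eulerian circuit requires all degrees even.

No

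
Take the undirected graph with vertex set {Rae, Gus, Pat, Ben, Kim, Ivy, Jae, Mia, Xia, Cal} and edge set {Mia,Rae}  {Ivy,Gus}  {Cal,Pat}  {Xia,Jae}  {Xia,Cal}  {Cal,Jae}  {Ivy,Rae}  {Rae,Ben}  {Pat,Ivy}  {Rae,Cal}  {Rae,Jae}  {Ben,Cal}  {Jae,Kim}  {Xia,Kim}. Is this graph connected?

Yes

Starting from Rae and exploring outward reaches every vertex (Rae, Jae, Mia, Ivy, Ben, Cal, Kim, Xia, Gus, Pat); the graph is connected.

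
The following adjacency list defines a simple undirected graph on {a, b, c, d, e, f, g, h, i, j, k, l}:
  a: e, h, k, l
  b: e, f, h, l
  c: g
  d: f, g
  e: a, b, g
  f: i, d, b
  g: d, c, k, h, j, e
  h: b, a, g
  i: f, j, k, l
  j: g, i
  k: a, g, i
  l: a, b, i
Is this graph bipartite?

i-f-d-g-k-i is an odd cycle (length 5), and a bipartite graph can contain only even cycles.

No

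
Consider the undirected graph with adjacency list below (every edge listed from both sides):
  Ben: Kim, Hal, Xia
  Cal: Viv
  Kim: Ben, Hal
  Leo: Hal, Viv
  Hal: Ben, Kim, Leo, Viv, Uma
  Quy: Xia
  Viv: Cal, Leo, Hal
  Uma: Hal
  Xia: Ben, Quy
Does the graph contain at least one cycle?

|V| = 9, |E| = 10, number of components = 1.
One cycle is Hal-Viv-Leo-Hal.

Yes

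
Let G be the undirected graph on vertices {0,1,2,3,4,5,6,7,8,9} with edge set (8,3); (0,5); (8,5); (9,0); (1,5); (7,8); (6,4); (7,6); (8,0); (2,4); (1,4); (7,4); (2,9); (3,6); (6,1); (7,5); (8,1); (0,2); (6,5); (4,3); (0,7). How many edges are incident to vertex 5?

Neighbors of 5: 0, 1, 6, 7, 8.

5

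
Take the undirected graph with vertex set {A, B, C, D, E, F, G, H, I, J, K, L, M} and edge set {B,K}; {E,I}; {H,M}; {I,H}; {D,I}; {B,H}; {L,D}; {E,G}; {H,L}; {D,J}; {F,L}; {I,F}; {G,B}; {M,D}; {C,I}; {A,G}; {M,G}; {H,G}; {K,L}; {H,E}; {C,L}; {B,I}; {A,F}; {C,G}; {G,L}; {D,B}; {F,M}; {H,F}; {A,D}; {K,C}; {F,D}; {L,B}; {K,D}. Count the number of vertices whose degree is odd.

Degrees: A:3, B:6, C:4, D:8, E:3, F:6, G:7, H:7, I:6, J:1, K:4, L:7, M:4
Odd-degree vertices: A, E, G, H, J, L.

6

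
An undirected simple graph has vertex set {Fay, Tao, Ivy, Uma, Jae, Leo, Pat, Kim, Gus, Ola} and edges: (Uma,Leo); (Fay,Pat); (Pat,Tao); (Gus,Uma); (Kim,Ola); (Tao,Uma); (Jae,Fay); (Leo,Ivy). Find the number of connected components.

2

Component: {Kim, Ola}
Component: {Fay, Tao, Ivy, Uma, Jae, Leo, Pat, Gus}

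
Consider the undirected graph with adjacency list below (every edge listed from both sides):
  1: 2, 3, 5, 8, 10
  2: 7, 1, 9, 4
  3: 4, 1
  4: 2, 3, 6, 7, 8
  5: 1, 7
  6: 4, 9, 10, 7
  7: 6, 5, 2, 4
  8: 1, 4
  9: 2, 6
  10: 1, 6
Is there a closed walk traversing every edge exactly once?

Degrees: 1:5, 2:4, 3:2, 4:5, 5:2, 6:4, 7:4, 8:2, 9:2, 10:2
1, 4 have odd degree; an Eulerian circuit needs every degree to be even, so none exists.

No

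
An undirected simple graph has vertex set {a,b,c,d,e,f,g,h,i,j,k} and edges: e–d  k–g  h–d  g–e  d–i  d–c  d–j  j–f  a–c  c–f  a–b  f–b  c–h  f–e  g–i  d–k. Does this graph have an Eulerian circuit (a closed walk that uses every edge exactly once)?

No

Degrees: a:2, b:2, c:4, d:6, e:3, f:4, g:3, h:2, i:2, j:2, k:2
Vertices with odd degree: e, g. An Eulerian circuit requires all degrees even.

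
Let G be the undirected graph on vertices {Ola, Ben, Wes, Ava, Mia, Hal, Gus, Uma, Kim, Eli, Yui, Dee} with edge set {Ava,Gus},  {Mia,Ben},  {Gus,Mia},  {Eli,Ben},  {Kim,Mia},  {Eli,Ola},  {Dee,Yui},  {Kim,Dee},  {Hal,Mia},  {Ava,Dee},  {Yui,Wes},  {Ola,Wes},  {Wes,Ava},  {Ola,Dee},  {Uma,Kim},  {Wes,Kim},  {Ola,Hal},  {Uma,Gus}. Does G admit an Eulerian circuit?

Degrees: Ola:4, Ben:2, Wes:4, Ava:3, Mia:4, Hal:2, Gus:3, Uma:2, Kim:4, Eli:2, Yui:2, Dee:4
Ava, Gus have odd degree; an Eulerian circuit needs every degree to be even, so none exists.

No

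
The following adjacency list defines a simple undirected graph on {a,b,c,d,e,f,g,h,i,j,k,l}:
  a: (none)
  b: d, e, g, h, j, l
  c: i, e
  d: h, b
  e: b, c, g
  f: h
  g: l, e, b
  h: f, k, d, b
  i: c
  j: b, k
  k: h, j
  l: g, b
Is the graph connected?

Component: {a}
Component: {b, c, d, e, f, g, h, i, j, k, l}
No edge joins these 2 groups, so the graph is disconnected.

No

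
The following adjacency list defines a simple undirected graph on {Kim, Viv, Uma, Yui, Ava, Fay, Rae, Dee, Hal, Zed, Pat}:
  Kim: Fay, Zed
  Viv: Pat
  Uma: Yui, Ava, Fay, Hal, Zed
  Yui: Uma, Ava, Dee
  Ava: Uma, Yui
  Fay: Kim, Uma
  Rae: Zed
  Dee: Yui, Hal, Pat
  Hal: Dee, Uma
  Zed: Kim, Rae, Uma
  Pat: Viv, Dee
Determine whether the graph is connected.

Yes

A breadth-first search from Kim visits Kim, Zed, Fay, Uma, Rae, Hal, Yui, Ava, Dee, Pat, Viv — all 11 vertices — so the graph is connected.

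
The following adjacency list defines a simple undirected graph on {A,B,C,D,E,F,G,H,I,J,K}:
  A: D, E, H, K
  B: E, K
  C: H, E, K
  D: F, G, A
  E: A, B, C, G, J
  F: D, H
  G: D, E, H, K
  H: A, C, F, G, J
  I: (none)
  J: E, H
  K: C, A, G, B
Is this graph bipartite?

Yes

A valid 2-coloring puts {D, E, H, I, K} on one side and {A, B, C, F, G, J} on the other; every edge crosses between the two sides.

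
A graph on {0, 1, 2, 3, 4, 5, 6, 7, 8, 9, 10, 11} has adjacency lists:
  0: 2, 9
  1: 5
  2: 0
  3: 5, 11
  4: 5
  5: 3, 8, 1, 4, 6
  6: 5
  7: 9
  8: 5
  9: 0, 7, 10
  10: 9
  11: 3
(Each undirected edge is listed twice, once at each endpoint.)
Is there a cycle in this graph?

No

|V| = 12, |E| = 10, number of components = 2.
A forest on 12 vertices with 2 components has exactly 10 edges, which matches — so no cycle.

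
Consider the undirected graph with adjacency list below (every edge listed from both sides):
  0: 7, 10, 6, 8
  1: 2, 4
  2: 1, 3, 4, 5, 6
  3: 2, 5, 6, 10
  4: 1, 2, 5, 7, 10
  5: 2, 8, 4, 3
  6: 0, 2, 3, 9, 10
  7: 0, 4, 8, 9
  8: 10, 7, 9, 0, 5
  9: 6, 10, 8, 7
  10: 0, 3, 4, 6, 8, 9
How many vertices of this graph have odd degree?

Degrees: 0:4, 1:2, 2:5, 3:4, 4:5, 5:4, 6:5, 7:4, 8:5, 9:4, 10:6
Odd-degree vertices: 2, 4, 6, 8.

4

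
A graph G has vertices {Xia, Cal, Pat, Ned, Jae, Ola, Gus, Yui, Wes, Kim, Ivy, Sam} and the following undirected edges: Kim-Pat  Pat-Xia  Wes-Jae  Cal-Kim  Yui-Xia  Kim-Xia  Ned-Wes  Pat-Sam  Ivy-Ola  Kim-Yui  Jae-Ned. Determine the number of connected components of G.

Component: {Gus}
Component: {Ola, Ivy}
Component: {Ned, Jae, Wes}
Component: {Xia, Cal, Pat, Yui, Kim, Sam}

4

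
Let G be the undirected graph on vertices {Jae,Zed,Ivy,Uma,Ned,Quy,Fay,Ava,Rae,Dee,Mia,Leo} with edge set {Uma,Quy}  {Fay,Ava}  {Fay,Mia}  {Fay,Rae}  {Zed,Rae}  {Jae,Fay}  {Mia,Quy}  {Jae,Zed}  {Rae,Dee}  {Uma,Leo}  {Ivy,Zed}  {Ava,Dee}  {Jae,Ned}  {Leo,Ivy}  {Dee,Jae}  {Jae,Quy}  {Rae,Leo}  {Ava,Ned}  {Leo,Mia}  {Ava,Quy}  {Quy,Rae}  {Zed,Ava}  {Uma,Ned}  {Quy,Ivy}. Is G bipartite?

Yes

Color {Zed, Ned, Quy, Fay, Dee, Leo} black and {Jae, Ivy, Uma, Ava, Rae, Mia} white. No edge joins two same-colored vertices, so the graph is bipartite.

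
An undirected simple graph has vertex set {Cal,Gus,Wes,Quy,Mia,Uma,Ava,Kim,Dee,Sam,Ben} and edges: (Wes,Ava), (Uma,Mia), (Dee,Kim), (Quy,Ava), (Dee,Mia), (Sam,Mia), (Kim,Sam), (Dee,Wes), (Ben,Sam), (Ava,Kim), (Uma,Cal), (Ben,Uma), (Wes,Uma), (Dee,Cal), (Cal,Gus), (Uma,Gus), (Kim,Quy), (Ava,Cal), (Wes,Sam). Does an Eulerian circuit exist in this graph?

No

Degrees: Cal:4, Gus:2, Wes:4, Quy:2, Mia:3, Uma:5, Ava:4, Kim:4, Dee:4, Sam:4, Ben:2
Mia, Uma have odd degree; an Eulerian circuit needs every degree to be even, so none exists.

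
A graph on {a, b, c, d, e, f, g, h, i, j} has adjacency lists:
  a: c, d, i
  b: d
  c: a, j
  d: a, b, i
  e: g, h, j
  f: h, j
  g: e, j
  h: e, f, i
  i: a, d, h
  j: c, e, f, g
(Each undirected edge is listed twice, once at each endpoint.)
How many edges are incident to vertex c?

2

Neighbors of c: a, j.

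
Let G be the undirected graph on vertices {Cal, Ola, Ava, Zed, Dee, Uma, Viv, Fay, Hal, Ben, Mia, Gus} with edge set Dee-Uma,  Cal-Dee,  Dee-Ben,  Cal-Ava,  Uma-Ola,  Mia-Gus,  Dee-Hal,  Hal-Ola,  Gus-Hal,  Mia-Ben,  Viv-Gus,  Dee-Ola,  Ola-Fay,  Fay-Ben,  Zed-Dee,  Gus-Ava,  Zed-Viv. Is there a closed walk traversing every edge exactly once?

Degrees: Cal:2, Ola:4, Ava:2, Zed:2, Dee:6, Uma:2, Viv:2, Fay:2, Hal:3, Ben:3, Mia:2, Gus:4
Vertices with odd degree: Hal, Ben. An Eulerian circuit requires all degrees even.

No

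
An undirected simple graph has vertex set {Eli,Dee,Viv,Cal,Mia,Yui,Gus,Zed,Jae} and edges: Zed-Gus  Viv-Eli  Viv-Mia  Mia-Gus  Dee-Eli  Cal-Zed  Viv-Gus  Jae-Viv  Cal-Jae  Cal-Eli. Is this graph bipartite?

No

The cycle Viv-Mia-Gus-Viv has length 3, which is odd, so the graph is not bipartite.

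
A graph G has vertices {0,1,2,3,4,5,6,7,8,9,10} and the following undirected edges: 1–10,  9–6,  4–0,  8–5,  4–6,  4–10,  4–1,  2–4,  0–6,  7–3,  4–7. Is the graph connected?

Component: {5, 8}
Component: {0, 1, 2, 3, 4, 6, 7, 9, 10}
No edge joins these 2 groups, so the graph is disconnected.

No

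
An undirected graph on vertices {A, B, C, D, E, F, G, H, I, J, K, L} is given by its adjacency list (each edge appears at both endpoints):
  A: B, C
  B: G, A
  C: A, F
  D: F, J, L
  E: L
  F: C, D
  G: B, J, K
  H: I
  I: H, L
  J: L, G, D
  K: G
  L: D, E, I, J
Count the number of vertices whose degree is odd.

Degrees: A:2, B:2, C:2, D:3, E:1, F:2, G:3, H:1, I:2, J:3, K:1, L:4
Odd-degree vertices: D, E, G, H, J, K.

6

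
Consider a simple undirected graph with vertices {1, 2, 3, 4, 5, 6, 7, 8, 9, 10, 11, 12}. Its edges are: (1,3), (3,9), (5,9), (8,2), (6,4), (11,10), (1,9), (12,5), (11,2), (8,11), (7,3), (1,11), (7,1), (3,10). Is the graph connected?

No

Component: {4, 6}
Component: {1, 2, 3, 5, 7, 8, 9, 10, 11, 12}
No edge joins these 2 groups, so the graph is disconnected.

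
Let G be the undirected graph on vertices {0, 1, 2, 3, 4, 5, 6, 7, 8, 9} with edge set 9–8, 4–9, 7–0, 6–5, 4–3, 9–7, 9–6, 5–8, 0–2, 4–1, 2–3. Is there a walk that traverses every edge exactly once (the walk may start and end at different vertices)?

Yes

Degrees: 0:2, 1:1, 2:2, 3:2, 4:3, 5:2, 6:2, 7:2, 8:2, 9:4
Odd-degree vertices: 1, 4 (2 total).
The non-isolated vertices are connected and exactly 2 have odd degree, so an Eulerian trail exists (from 1 to 4).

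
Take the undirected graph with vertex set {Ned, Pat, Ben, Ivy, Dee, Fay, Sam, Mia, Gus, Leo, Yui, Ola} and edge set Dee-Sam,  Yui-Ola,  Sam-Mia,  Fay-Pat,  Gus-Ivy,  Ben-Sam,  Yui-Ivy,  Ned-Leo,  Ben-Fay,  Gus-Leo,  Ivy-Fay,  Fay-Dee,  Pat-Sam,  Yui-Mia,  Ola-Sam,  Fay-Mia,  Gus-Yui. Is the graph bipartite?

Yui-Gus-Ivy-Yui is an odd cycle (length 3), and a bipartite graph can contain only even cycles.

No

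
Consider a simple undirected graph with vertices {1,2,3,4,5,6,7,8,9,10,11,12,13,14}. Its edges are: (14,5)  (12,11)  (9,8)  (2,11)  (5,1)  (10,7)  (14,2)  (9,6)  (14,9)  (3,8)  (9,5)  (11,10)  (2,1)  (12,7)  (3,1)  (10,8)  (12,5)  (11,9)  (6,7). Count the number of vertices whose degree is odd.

8

Degrees: 1:3, 2:3, 3:2, 4:0, 5:4, 6:2, 7:3, 8:3, 9:5, 10:3, 11:4, 12:3, 13:0, 14:3
Odd-degree vertices: 1, 2, 7, 8, 9, 10, 12, 14.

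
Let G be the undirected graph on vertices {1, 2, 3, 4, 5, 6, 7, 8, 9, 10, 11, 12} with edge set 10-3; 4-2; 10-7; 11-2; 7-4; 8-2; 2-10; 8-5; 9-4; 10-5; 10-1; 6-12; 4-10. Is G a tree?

The graph has 12 vertices and 13 edges.
It is not connected, so it is not a tree.

No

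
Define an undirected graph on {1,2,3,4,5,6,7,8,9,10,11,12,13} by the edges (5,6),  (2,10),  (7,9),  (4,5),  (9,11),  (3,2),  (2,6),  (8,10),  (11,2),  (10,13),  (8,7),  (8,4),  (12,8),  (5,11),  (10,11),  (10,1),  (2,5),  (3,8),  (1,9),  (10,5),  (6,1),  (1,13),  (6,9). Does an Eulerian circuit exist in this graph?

Degrees: 1:4, 2:5, 3:2, 4:2, 5:5, 6:4, 7:2, 8:5, 9:4, 10:6, 11:4, 12:1, 13:2
2, 5, 8, 12 have odd degree; an Eulerian circuit needs every degree to be even, so none exists.

No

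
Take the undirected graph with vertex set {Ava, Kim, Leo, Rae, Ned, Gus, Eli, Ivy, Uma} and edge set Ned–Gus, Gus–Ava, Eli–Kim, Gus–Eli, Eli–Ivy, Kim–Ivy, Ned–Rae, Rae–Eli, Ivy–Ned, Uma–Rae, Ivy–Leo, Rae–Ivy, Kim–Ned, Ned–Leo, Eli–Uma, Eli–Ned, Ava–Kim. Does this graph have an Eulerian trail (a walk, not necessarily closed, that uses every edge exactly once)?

Degrees: Ava:2, Kim:4, Leo:2, Rae:4, Ned:6, Gus:3, Eli:6, Ivy:5, Uma:2
Odd-degree vertices: Gus, Ivy (2 total).
With 2 odd-degree vertices and all edges in one connected piece, an Eulerian trail exists (from Gus to Ivy).

Yes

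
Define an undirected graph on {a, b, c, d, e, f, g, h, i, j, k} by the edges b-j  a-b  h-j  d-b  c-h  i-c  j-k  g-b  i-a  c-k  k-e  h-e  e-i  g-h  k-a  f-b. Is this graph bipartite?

Yes

Partition the vertices as {b, h, i, k} vs {a, c, d, e, f, g, j}. Each listed edge has one endpoint in each part, so the graph is bipartite.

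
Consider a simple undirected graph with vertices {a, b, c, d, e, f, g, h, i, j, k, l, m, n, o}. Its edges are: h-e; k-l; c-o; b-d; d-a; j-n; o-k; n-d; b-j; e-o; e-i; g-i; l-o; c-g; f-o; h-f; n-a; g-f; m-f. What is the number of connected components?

Component: {a, b, d, j, n}
Component: {c, e, f, g, h, i, k, l, m, o}

2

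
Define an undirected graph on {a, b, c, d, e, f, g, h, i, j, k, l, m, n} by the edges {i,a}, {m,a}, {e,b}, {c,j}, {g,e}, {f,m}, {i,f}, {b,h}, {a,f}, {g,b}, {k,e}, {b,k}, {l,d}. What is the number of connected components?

5

Component: {n}
Component: {c, j}
Component: {d, l}
Component: {a, f, i, m}
Component: {b, e, g, h, k}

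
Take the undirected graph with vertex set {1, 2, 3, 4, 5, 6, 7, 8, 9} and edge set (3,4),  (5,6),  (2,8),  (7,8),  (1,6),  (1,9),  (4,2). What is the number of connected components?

2

Component: {1, 5, 6, 9}
Component: {2, 3, 4, 7, 8}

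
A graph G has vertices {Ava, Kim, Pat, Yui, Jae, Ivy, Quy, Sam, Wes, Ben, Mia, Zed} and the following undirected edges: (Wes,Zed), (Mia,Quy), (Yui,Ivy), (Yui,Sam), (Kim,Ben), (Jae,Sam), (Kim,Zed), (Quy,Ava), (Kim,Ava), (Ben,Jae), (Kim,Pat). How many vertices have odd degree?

Degrees: Ava:2, Kim:4, Pat:1, Yui:2, Jae:2, Ivy:1, Quy:2, Sam:2, Wes:1, Ben:2, Mia:1, Zed:2
Odd-degree vertices: Pat, Ivy, Wes, Mia.

4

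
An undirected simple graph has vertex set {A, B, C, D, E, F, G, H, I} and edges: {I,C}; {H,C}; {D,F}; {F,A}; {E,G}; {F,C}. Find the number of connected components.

3

Component: {B}
Component: {E, G}
Component: {A, C, D, F, H, I}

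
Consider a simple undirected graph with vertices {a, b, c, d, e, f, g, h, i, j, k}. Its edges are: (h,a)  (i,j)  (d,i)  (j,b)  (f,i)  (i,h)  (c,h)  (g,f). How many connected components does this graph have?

3

Component: {e}
Component: {k}
Component: {a, b, c, d, f, g, h, i, j}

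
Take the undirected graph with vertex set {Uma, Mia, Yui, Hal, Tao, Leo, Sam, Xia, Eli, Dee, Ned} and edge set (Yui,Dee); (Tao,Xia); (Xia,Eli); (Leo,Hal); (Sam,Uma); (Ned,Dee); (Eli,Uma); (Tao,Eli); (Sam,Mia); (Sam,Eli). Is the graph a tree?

No

|V| = 11, |E| = 10.
It splits into 3 components, so it cannot be a tree.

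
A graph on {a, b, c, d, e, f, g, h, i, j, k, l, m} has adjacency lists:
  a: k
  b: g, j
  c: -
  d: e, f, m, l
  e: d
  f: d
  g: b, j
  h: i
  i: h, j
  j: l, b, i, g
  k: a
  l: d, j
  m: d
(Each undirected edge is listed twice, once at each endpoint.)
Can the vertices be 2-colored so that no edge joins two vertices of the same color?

No

The cycle b-g-j-b has length 3, which is odd, so the graph is not bipartite.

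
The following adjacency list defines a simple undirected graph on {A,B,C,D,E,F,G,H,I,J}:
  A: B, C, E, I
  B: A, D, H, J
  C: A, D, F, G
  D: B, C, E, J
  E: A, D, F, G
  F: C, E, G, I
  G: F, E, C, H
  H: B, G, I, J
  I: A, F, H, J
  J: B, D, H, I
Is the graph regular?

Degrees: A:4, B:4, C:4, D:4, E:4, F:4, G:4, H:4, I:4, J:4
All degrees equal 4; the graph is regular.

Yes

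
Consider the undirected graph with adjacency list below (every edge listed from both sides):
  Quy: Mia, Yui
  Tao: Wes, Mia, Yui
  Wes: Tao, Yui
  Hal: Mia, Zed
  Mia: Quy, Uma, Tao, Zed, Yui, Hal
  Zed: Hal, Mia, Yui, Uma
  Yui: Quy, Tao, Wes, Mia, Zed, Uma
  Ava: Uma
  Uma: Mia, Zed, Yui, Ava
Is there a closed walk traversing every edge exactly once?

Degrees: Quy:2, Tao:3, Wes:2, Hal:2, Mia:6, Zed:4, Yui:6, Ava:1, Uma:4
Vertices with odd degree: Tao, Ava. An Eulerian circuit requires all degrees even.

No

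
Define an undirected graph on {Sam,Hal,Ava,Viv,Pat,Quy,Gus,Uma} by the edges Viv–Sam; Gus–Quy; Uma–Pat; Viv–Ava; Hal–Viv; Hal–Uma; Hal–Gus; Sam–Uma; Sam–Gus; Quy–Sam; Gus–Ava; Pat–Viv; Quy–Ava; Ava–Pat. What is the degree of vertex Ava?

4

Neighbors of Ava: Viv, Pat, Quy, Gus.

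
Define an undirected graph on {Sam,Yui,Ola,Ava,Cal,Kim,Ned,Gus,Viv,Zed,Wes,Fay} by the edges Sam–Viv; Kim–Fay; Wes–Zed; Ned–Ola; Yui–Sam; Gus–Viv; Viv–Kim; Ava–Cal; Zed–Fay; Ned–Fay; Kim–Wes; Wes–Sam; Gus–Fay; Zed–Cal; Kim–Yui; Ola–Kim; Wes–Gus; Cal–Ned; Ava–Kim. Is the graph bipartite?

The cycle Kim-Ava-Cal-Zed-Fay-Kim has length 5, which is odd, so the graph is not bipartite.

No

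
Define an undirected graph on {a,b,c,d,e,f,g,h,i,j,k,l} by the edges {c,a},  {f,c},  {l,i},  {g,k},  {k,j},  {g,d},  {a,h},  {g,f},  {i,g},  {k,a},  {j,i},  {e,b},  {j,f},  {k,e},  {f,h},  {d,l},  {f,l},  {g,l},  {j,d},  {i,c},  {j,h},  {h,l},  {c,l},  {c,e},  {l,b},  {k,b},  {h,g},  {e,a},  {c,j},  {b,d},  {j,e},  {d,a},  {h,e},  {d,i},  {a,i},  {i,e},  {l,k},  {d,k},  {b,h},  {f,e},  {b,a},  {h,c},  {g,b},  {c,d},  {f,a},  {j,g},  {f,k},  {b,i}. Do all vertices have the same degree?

Degrees: a:8, b:8, c:8, d:8, e:8, f:8, g:8, h:8, i:8, j:8, k:8, l:8
Every vertex has degree 8, so the graph is 8-regular.

Yes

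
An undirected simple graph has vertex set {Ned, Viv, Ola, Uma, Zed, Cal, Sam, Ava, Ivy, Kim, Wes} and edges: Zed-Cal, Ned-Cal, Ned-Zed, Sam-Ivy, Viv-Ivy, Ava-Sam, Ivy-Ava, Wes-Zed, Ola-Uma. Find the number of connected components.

4

Component: {Kim}
Component: {Ola, Uma}
Component: {Ned, Zed, Cal, Wes}
Component: {Viv, Sam, Ava, Ivy}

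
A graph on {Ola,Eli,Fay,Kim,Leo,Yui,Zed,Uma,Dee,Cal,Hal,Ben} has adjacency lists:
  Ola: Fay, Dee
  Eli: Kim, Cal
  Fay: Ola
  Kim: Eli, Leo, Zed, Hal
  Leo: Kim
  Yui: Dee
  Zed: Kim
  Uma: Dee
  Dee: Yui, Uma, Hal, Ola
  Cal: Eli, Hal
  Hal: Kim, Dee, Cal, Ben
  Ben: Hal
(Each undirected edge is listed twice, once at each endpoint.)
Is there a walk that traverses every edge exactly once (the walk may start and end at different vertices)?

No

Degrees: Ola:2, Eli:2, Fay:1, Kim:4, Leo:1, Yui:1, Zed:1, Uma:1, Dee:4, Cal:2, Hal:4, Ben:1
Odd-degree vertices: Fay, Leo, Yui, Zed, Uma, Ben (6 total).
An Eulerian trail requires 0 or 2 odd-degree vertices; here there are 6.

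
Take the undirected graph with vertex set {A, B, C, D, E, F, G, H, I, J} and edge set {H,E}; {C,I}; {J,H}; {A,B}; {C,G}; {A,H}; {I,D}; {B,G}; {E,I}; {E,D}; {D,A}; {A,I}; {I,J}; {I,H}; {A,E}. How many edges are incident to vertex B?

Neighbors of B: A, G.

2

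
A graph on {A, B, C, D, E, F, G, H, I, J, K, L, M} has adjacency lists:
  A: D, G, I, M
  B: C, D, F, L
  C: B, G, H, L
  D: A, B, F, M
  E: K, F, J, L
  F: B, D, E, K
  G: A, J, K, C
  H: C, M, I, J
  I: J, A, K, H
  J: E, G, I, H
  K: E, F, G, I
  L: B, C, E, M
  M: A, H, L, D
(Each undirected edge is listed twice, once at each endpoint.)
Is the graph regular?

Degrees: A:4, B:4, C:4, D:4, E:4, F:4, G:4, H:4, I:4, J:4, K:4, L:4, M:4
Every vertex has degree 4, so the graph is 4-regular.

Yes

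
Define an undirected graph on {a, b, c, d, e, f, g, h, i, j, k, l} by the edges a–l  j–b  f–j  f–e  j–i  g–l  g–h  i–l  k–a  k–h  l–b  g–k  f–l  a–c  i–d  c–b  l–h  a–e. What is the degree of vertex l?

6

Neighbors of l: a, b, f, g, h, i.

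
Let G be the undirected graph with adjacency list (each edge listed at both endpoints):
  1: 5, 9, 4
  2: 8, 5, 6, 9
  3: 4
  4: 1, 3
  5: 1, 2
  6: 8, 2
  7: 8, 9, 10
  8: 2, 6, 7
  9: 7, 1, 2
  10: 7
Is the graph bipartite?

The cycle 8-6-2-8 has length 3, which is odd, so the graph is not bipartite.

No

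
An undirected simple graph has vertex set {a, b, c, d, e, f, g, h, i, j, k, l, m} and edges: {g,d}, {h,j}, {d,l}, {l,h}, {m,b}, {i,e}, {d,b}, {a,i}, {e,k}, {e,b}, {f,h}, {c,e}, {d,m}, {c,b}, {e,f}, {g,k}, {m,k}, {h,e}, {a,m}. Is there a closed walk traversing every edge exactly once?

No

Degrees: a:2, b:4, c:2, d:4, e:6, f:2, g:2, h:4, i:2, j:1, k:3, l:2, m:4
j, k have odd degree; an Eulerian circuit needs every degree to be even, so none exists.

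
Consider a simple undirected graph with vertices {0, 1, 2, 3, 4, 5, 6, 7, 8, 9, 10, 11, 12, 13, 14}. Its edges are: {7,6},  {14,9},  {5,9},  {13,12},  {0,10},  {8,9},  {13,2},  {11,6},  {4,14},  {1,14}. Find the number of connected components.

5

Component: {3}
Component: {0, 10}
Component: {2, 12, 13}
Component: {6, 7, 11}
Component: {1, 4, 5, 8, 9, 14}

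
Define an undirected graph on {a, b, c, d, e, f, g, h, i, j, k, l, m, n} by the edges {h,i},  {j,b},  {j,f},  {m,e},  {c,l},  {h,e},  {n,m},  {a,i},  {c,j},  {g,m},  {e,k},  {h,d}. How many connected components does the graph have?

Component: {b, c, f, j, l}
Component: {a, d, e, g, h, i, k, m, n}

2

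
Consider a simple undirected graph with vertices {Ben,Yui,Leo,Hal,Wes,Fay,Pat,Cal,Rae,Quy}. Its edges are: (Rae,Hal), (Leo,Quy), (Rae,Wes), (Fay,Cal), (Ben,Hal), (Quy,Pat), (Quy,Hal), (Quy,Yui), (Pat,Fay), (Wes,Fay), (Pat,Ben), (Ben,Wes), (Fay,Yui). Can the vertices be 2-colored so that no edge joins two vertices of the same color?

Yes

Color {Yui, Leo, Hal, Wes, Pat, Cal} black and {Ben, Fay, Rae, Quy} white. No edge joins two same-colored vertices, so the graph is bipartite.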